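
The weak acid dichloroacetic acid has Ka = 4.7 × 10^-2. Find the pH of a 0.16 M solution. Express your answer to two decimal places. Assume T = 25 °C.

Cl2CHCOOH ⇌ Cl2CHCOO- + H+
Ka = [H+]²/(0.16 − [H+]) = 4.7 × 10^-2
[H+] is not negligible relative to C₀; solve [H+]² + 0.047·[H+] − 0.00752 = 0.
[H+] = [−0.047 + √(0.047² + 0.0301)]/2 = 6.63 × 10^-2 M
pH = −log[H+] = −log(6.63 × 10^-2) = 1.18

pH = 1.18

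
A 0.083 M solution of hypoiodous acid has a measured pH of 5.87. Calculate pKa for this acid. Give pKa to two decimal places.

[H+] = 10^(-5.87) = 1.35 × 10^-6 M
At equilibrium [HA] = 0.083 − 1.35 × 10^-6 = 8.30 × 10^-2 M
Ka = [H+][A-]/[HA] = (1.35 × 10^-6)² / 8.30 × 10^-2 = 2.20 × 10^-11
pKa = -log(2.20 × 10^-11) = 10.66

pKa = 10.66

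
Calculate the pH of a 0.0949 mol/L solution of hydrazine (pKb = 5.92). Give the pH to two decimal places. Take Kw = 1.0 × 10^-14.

N2H4 + H2O ⇌ N2H5+ + OH-
Kb = 10^(−5.92) = 1.20 × 10^-6
From the ICE table, Kb = [OH-]²/(0.0949 − [OH-]) = 1.20 × 10^-6.
Neglecting [OH-] in the denominator: [OH-] = √(1.20 × 10^-6 × 0.0949) = 3.37 × 10^-4 M
pOH = 3.47, so pH = 14.00 − pOH = 10.53

pH = 10.53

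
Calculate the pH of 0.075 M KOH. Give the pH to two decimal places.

KOH is a strong base; [OH-] = 0.075 M.
pOH = -log(0.075) = 1.12
pH = 14.00 - 1.12 = 12.88

pH = 12.88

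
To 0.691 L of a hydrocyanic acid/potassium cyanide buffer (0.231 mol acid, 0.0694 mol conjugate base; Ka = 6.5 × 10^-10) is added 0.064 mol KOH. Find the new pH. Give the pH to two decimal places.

After neutralization: n(HCN) = 0.167 mol, n(CN-) = 0.133 mol.
pKa = −log(6.5 × 10^-10) = 9.187
pH = pKa + log([A⁻]/[HA]) = 9.187 + log(0.133/0.167) = 9.187 -0.099

pH = 9.09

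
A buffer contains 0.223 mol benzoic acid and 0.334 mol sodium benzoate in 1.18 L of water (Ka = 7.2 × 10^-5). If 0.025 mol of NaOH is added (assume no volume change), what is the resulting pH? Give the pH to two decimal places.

pH = 4.40

OH- converts C6H5COOH to C6H5COO-: C6H5COOH → 0.198 mol, C6H5COO- → 0.359 mol.
pKa = −log(7.2 × 10^-5) = 4.143
Henderson–Hasselbalch with mole ratio 0.359/0.198: pH = 4.143 + (+0.258)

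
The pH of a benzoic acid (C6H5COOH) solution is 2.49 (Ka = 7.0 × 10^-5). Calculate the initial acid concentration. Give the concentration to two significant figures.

C₀ = 1.5 × 10^-1 M

[H+] = 10^(-2.49) = 3.24 × 10^-3 M = x
Ka = x²/(C₀ − x) ⇒ C₀ = x + x²/Ka
C₀ = 3.24 × 10^-3 + (3.24 × 10^-3)²/(7.0 × 10^-5) = 1.53 × 10^-1 M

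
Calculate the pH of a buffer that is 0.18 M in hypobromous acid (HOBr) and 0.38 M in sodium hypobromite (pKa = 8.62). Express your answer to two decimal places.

pH = 8.94

pH = pKa + log([A⁻]/[HA]) = 8.62 + log(0.38/0.18)
pH = 8.62 + (+0.325) = 8.94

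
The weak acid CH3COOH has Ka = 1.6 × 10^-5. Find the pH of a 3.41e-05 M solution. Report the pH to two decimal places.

CH3COOH ⇌ CH3COO- + H+
From the ICE table, Ka = [H+]²/(3.41e-05 − [H+]) = 1.6 × 10^-5.
Here C₀/Ka ≈ 2.13, so the small-[H+] approximation fails. Use the quadratic:
[H+] = [−1.6e-05 + √(1.6e-05² + 2.18e-09)]/2 = 1.67 × 10^-5 M
pH = −log(1.67 × 10^-5) = 4.78

pH = 4.78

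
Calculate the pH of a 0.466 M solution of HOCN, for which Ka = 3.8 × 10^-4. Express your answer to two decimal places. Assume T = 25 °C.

HOCN ⇌ OCN- + H+
Ka = [H+]²/(0.466 − [H+]) = 3.8 × 10^-4
Neglecting [H+] in the denominator: [H+] = √(3.8 × 10^-4 × 0.466) = 1.33 × 10^-2 M
pH = −log[H+] = −log(1.33 × 10^-2) = 1.88

pH = 1.88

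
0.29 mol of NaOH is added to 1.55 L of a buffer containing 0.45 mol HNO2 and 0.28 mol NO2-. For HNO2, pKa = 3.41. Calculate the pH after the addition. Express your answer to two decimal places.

pH = 3.96

After neutralization: n(HNO2) = 0.16 mol, n(NO2-) = 0.57 mol.
pH = pKa + log(n_NO2-/n_HNO2) = 3.41 + log(0.57/0.16) = 3.41 + (+0.552)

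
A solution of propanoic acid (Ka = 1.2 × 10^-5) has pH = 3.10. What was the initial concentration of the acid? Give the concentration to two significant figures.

C₀ = 5.3 × 10^-2 M

[H+] = 10^(-3.10) = 7.94 × 10^-4 M = x
Ka = x²/(C₀ − x) ⇒ C₀ = x + x²/Ka
C₀ = 7.94 × 10^-4 + (7.94 × 10^-4)²/(1.2 × 10^-5) = 5.33 × 10^-2 M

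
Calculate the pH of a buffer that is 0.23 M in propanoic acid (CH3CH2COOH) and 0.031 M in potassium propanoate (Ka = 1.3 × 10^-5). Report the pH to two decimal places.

pKa = −log(1.3 × 10^-5) = 4.886
pH = pKa + log([A⁻]/[HA]) = 4.886 + log(0.031/0.23)
pH = 4.886 + (-0.870) = 4.02

pH = 4.02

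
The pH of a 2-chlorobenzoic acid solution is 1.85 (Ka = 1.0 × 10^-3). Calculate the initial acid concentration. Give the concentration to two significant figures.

[H+] = 10^(-1.85) = 1.41 × 10^-2 M = x
Ka = x²/(C₀ − x) ⇒ C₀ = x + x²/Ka
C₀ = 1.41 × 10^-2 + (1.41 × 10^-2)²/(1.0 × 10^-3) = 2.13 × 10^-1 M

C₀ = 2.1 × 10^-1 M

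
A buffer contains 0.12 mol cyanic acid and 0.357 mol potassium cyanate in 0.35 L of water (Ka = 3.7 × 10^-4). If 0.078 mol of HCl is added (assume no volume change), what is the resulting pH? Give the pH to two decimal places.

pH = 3.58

Added H+ converts OCN- to HOCN: HOCN → 0.198 mol, OCN- → 0.279 mol.
pKa = −log(3.7 × 10^-4) = 3.432
pH = pKa + log(n_OCN-/n_HOCN) = 3.432 + log(0.279/0.198) = 3.432 + (+0.149)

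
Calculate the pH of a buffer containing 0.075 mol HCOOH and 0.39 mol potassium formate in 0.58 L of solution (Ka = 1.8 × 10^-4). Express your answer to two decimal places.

pH = 4.46

pKa = −log(1.8 × 10^-4) = 3.745
pH = pKa + log([A⁻]/[HA]) = 3.745 + log(0.39/0.075)
pH = 3.745 + (+0.716) = 4.46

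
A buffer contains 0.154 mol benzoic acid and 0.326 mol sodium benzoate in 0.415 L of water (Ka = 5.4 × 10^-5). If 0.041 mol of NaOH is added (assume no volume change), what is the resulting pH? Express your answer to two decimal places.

After neutralization: n(C6H5COOH) = 0.113 mol, n(C6H5COO-) = 0.367 mol.
pKa = −log(5.4 × 10^-5) = 4.268
pH = pKa + log(n_C6H5COO-/n_C6H5COOH) = 4.268 + log(0.367/0.113) = 4.268 + (+0.512)

pH = 4.78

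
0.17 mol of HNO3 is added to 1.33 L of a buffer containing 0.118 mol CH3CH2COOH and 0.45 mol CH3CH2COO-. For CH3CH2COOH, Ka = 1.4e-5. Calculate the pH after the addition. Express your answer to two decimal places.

After neutralization: n(CH3CH2COOH) = 0.288 mol, n(CH3CH2COO-) = 0.28 mol.
pKa = −log(1.4 × 10^-5) = 4.854
Henderson–Hasselbalch with mole ratio 0.28/0.288: pH = 4.854 + (-0.012)

pH = 4.84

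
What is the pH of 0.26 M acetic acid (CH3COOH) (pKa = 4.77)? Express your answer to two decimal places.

CH3COOH ⇌ CH3COO- + H+
Ka = 10^(−4.77) = 1.70 × 10^-5
Let x = [H+] at equilibrium. Ka = x²/(0.26 − x).
Assume x ≪ 0.26: x ≈ √(1.70 × 10^-5 × 0.26) = 2.10 × 10^-3 M
pH = −log(2.10 × 10^-3) = 2.68

pH = 2.68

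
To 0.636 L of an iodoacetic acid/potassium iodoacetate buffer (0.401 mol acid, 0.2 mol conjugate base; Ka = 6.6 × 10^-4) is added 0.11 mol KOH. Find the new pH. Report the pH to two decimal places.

pH = 3.21

OH- converts ICH2COOH to ICH2COO-: ICH2COOH → 0.291 mol, ICH2COO- → 0.31 mol.
pKa = −log(6.6 × 10^-4) = 3.180
pH = pKa + log([A⁻]/[HA]) = 3.180 + log(0.31/0.291) = 3.180 +0.027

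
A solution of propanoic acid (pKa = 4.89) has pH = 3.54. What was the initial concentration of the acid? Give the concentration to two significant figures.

[H+] = 10^(-3.54) = 2.88 × 10^-4 M = x
Ka = 10^(−4.89) = 1.29 × 10^-5
Ka = x²/(C₀ − x) ⇒ C₀ = x + x²/Ka
C₀ = 2.88 × 10^-4 + (2.88 × 10^-4)²/(1.29 × 10^-5) = 6.72 × 10^-3 M

C₀ = 6.7 × 10^-3 M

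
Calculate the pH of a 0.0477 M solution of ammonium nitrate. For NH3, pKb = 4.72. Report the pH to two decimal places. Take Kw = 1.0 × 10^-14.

NH4+ is the conjugate acid of the weak base NH3.
Kb = 10^(−4.72) = 1.91 × 10^-5
Ka = Kw/Kb = 1.0×10^-14 / 1.91 × 10^-5 = 5.24 × 10^-10
Ka = x²/(0.0477 − x) = 5.24 × 10^-10
Since Ka ≪ C₀, x ≈ √(Ka·C₀) = 5.00 × 10^-6 M.
pH = −log[H+] = −log(5.00 × 10^-6) = 5.30

pH = 5.30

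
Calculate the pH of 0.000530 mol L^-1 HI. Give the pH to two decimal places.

pH = 3.28

HI is a strong acid and dissociates completely, so [H+] = 0.000530 M.
pH = -log(0.00053) = 3.28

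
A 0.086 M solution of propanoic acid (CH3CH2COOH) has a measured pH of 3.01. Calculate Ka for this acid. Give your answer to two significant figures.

[H+] = 10^(-3.01) = 9.77 × 10^-4 M
At equilibrium [HA] = 0.086 − 9.77 × 10^-4 = 8.50 × 10^-2 M
Ka = [H+][A-]/[HA] = (9.77 × 10^-4)² / 8.50 × 10^-2 = 1.1 × 10^-5

Ka = 1.1 × 10^-5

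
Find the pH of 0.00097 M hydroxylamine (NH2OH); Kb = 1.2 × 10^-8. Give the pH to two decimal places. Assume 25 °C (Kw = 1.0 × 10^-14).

NH2OH + H2O ⇌ NH3OH+ + OH-
From the ICE table, Kb = [OH-]²/(0.00097 − [OH-]) = 1.2 × 10^-8.
Assume [OH-] ≪ 0.00097: [OH-] ≈ √(1.2 × 10^-8 × 0.00097) = 3.41 × 10^-6 M
([OH-]/C₀ = 0.35% < 5%, so the approximation holds.)
pOH = −log(3.41 × 10^-6) = 5.47; pH = 14.00 − 5.47 = 8.53

pH = 8.53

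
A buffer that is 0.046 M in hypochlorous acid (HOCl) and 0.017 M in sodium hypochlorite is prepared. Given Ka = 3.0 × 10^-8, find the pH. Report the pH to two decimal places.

pKa = −log(3.0 × 10^-8) = 7.523
pH = pKa + log([A⁻]/[HA]) = 7.523 + log(0.017/0.046)
pH = 7.523 + (-0.432) = 7.09

pH = 7.09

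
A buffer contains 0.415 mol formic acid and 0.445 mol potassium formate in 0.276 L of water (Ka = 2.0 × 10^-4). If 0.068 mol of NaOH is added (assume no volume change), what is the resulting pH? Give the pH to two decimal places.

OH- converts HCOOH to HCOO-: HCOOH → 0.347 mol, HCOO- → 0.513 mol.
pKa = −log(2.0 × 10^-4) = 3.699
pH = pKa + log([A⁻]/[HA]) = 3.699 + log(0.513/0.347) = 3.699 +0.170

pH = 3.87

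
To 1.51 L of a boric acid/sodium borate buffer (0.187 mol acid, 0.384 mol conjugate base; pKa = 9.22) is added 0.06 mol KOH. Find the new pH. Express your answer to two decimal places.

OH- converts B(OH)3 to B(OH)4-: B(OH)3 → 0.127 mol, B(OH)4- → 0.444 mol.
Henderson–Hasselbalch with mole ratio 0.444/0.127: pH = 9.22 + (+0.544)

pH = 9.76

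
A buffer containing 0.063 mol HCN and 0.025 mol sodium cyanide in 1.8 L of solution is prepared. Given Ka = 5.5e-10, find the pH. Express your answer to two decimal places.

pH = 8.86

pKa = −log(5.5 × 10^-10) = 9.260
pH = pKa + log([A⁻]/[HA]) = 9.260 + log(0.025/0.063)
pH = 9.260 + (-0.401) = 8.86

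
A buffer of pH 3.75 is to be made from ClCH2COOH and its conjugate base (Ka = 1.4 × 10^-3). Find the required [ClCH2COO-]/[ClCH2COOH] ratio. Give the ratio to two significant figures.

ratio = 7.9

pKa = -log(1.4 × 10^-3) = 2.854
pH = pKa + log(r) ⇒ log(r) = 3.75 − 2.854 = +0.896
r = [ClCH2COO-]/[ClCH2COOH] = 10^(+0.896) = 7.87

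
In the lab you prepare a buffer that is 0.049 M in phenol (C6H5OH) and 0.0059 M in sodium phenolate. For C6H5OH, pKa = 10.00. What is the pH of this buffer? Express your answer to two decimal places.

pH = 9.08

Using pH = pKa + log([base]/[acid]) with [base]/[acid] = 0.0059/0.049:
pH = 10.00 + (-0.919) = 9.08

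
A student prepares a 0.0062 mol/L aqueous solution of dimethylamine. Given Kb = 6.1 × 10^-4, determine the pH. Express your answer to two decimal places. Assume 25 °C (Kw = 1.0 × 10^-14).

pH = 11.22

(CH3)2NH + H2O ⇌ (CH3)2NH2+ + OH-
Kb = [OH-]²/(0.0062 − [OH-]) = 6.1 × 10^-4
Here C₀/Kb ≈ 10.2, so the small-[OH-] approximation fails. Use the quadratic:
[OH-] = [−0.00061 + √(0.00061² + 1.51e-05)]/2 = 1.66 × 10^-3 M
pOH = 2.78, so pH = 14.00 − pOH = 11.22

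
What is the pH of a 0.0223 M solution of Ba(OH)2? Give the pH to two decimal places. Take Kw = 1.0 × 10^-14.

Ba(OH)2 is a strong base (each formula unit releases 2 OH-); [OH-] = 0.0446 M.
pOH = -log(0.0446) = 1.35
pH = 14.00 - 1.35 = 12.65

pH = 12.65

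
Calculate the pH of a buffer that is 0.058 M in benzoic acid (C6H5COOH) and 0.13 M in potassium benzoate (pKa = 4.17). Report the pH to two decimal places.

Using pH = pKa + log([base]/[acid]) with [base]/[acid] = 0.13/0.058:
pH = 4.17 + (+0.351) = 4.52

pH = 4.52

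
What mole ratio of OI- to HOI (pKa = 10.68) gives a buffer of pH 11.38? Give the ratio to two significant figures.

ratio = 5.0

pH = pKa + log(r) ⇒ log(r) = 11.38 − 10.68 = +0.70
r = [OI-]/[HOI] = 10^(+0.70) = 5.01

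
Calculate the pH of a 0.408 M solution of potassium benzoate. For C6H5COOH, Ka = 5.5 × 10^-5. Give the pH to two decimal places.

pH = 8.94

C6H5COO- is the conjugate base of the weak acid C6H5COOH.
Kb = Kw/Ka = 1.0×10^-14 / 5.5 × 10^-5 = 1.82 × 10^-10
From the ICE table, Kb = [OH-]²/(0.408 − [OH-]) = 1.82 × 10^-10.
Neglecting [OH-] in the denominator: [OH-] = √(1.82 × 10^-10 × 0.408) = 8.62 × 10^-6 M
pOH = −log(8.62 × 10^-6) = 5.06; pH = 14.00 − 5.06 = 8.94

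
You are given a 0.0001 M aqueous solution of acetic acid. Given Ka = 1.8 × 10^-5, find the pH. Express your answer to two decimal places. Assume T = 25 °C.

pH = 4.46

CH3COOH ⇌ CH3COO- + H+
From the ICE table, Ka = [H+]²/(0.0001 − [H+]) = 1.8 × 10^-5.
Here C₀/Ka ≈ 5.56, so the small-[H+] approximation fails. Use the quadratic:
[H+] = [−1.8e-05 + √(1.8e-05² + 7.2e-09)]/2 = 3.44 × 10^-5 M
pH = −log(3.44 × 10^-5) = 4.46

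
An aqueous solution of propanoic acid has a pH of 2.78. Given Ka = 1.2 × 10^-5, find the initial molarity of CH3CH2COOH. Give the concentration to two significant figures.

C₀ = 2.3 × 10^-1 M

[H+] = 10^(-2.78) = 1.66 × 10^-3 M = x
Ka = x²/(C₀ − x) ⇒ C₀ = x + x²/Ka
C₀ = 1.66 × 10^-3 + (1.66 × 10^-3)²/(1.2 × 10^-5) = 2.31 × 10^-1 M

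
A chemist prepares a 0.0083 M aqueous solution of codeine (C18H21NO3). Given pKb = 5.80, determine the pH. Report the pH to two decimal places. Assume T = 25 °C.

C18H21NO3 + H2O ⇌ C18H22NO3+ + OH-
Kb = 10^(−5.80) = 1.58 × 10^-6
Let x = [OH-] at equilibrium. Kb = x²/(0.0083 − x).
Neglecting x in the denominator: x = √(1.58 × 10^-6 × 0.0083) = 1.15 × 10^-4 M
Check: 1.4% ionized — well under 5%, approximation valid.
pOH = −log(1.15 × 10^-4) = 3.94; pH = 14.00 − 3.94 = 10.06

pH = 10.06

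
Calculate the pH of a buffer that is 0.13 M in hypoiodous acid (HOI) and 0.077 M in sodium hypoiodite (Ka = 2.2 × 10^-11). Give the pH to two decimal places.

pH = 10.43

pKa = −log(2.2 × 10^-11) = 10.658
Using pH = pKa + log([base]/[acid]) with [base]/[acid] = 0.077/0.13:
pH = 10.658 + (-0.227) = 10.43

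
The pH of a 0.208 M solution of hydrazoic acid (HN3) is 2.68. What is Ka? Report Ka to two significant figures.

Ka = 2.1 × 10^-5

[H+] = 10^(-2.68) = 2.09 × 10^-3 M
At equilibrium [HA] = 0.208 − 2.09 × 10^-3 = 2.06 × 10^-1 M
Ka = [H+][A-]/[HA] = (2.09 × 10^-3)² / 2.06 × 10^-1 = 2.1 × 10^-5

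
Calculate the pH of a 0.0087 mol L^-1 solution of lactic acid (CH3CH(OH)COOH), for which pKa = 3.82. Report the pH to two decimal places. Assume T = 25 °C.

pH = 2.97

CH3CH(OH)COOH ⇌ CH3CH(OH)COO- + H+
Ka = 10^(−3.82) = 1.51 × 10^-4
Let x = [H+] at equilibrium. Ka = x²/(0.0087 − x).
x is not negligible relative to C₀; solve x² + 0.000151·x − 1.31e-06 = 0.
x = (−Ka + √(Ka² + 4·Ka·C₀))/2 = 1.07 × 10^-3 M
pH = −log(1.07 × 10^-3) = 2.97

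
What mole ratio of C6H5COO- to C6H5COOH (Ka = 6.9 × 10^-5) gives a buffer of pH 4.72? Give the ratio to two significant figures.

pKa = -log(6.9 × 10^-5) = 4.161
pH = pKa + log(r) ⇒ log(r) = 4.72 − 4.161 = +0.559
r = [C6H5COO-]/[C6H5COOH] = 10^(+0.559) = 3.62

ratio = 3.6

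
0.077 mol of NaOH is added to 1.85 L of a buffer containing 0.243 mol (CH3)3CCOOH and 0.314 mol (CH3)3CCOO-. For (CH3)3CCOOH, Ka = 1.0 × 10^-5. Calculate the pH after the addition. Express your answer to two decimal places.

After neutralization: n((CH3)3CCOOH) = 0.166 mol, n((CH3)3CCOO-) = 0.391 mol.
pKa = −log(1.0 × 10^-5) = 5.000
pH = pKa + log([A⁻]/[HA]) = 5.000 + log(0.391/0.166) = 5.000 +0.372

pH = 5.37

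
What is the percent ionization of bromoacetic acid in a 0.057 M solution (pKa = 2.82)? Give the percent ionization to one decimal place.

15.0%

BrCH2COOH ⇌ BrCH2COO- + H+; let x = [H+] at equilibrium.
Ka = 10^(−2.82) = 1.51 × 10^-3
Solve x² + 0.00151x − 8.61e-05 = 0 → x = 8.55 × 10^-3 M
% ionization = x/C₀ × 100% = 8.55 × 10^-3/0.057 × 100% = 15.0%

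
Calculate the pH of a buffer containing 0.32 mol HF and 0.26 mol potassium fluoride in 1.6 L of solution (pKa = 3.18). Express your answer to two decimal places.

pH = 3.09

pH = pKa + log([A⁻]/[HA]) = 3.18 + log(0.26/0.32)
pH = 3.18 + (-0.090) = 3.09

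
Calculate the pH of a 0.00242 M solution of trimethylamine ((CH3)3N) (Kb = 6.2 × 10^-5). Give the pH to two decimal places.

(CH3)3N + H2O ⇌ (CH3)3NH+ + OH-
From the ICE table, Kb = x²/(0.00242 − x) = 6.2 × 10^-5.
Here C₀/Kb ≈ 39, so the small-x approximation fails. Use the quadratic:
x = (−Kb + √(Kb² + 4·Kb·C₀))/2 = 3.58 × 10^-4 M
pOH = 3.45, so pH = 14.00 − pOH = 10.55

pH = 10.55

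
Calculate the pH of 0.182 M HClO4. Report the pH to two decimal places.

pH = 0.74

HClO4 is a strong acid and dissociates completely, so [H+] = 0.182 M.
pH = -log(0.182) = 0.74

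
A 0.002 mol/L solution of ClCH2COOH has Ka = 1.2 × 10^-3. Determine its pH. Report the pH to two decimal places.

pH = 2.97

ClCH2COOH ⇌ ClCH2COO- + H+
From the ICE table, Ka = x²/(0.002 − x) = 1.2 × 10^-3.
The 5% rule fails; solving x² + Ka·x − Ka·C₀ = 0 exactly:
x = [−0.0012 + √(0.0012² + 9.6e-06)]/2 = 1.06 × 10^-3 M
pH = −log[H+] = −log(1.06 × 10^-3) = 2.97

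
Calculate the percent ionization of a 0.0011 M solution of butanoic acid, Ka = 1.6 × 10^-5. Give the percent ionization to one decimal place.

CH3(CH2)2COOH ⇌ CH3(CH2)2COO- + H+; let x = [H+] at equilibrium.
Solve x² + 1.6e-05x − 1.76e-08 = 0 → x = 1.25 × 10^-4 M
% ionization = x/C₀ × 100% = 1.25 × 10^-4/0.0011 × 100% = 11.4%

11.4%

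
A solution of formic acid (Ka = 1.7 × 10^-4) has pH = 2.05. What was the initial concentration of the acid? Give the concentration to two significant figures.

[H+] = 10^(-2.05) = 8.91 × 10^-3 M = x
Ka = x²/(C₀ − x) ⇒ C₀ = x + x²/Ka
C₀ = 8.91 × 10^-3 + (8.91 × 10^-3)²/(1.7 × 10^-4) = 4.76 × 10^-1 M

C₀ = 4.8 × 10^-1 M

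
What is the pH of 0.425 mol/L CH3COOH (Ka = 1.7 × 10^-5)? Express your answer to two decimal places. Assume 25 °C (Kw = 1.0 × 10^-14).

CH3COOH ⇌ CH3COO- + H+
Let x = [H+] at equilibrium. Ka = x²/(0.425 − x).
Assume x ≪ 0.425: x ≈ √(1.7 × 10^-5 × 0.425) = 2.69 × 10^-3 M
(x/C₀ = 0.63% < 5%, so the approximation holds.)
pH = −log(2.69 × 10^-3) = 2.57

pH = 2.57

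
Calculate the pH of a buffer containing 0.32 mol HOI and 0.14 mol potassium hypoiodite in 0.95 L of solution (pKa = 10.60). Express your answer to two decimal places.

Henderson–Hasselbalch: pH = pKa + log([OI-]/[HOI]) = 10.60 + log(0.14/0.32)
pH = 10.60 + (-0.359) = 10.24

pH = 10.24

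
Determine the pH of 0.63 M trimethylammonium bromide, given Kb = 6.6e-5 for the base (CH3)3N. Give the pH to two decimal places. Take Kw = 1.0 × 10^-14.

(CH3)3NH+ is the conjugate acid of the weak base (CH3)3N.
Ka = Kw/Kb = 1.0×10^-14 / 6.6 × 10^-5 = 1.52 × 10^-10
From the ICE table, Ka = [H+]²/(0.63 − [H+]) = 1.52 × 10^-10.
Assume [H+] ≪ 0.63: [H+] ≈ √(1.52 × 10^-10 × 0.63) = 9.79 × 10^-6 M
pH = −log(9.79 × 10^-6) = 5.01

pH = 5.01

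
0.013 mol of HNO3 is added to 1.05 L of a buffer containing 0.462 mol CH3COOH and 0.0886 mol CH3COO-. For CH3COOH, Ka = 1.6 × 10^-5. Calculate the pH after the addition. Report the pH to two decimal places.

After neutralization: n(CH3COOH) = 0.475 mol, n(CH3COO-) = 0.0756 mol.
pKa = −log(1.6 × 10^-5) = 4.796
pH = pKa + log([A⁻]/[HA]) = 4.796 + log(0.0756/0.475) = 4.796 -0.798

pH = 4.00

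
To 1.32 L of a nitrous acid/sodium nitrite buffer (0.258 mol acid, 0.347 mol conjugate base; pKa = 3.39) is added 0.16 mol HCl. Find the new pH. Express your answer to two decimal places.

pH = 3.04

Added H+ converts NO2- to HNO2: HNO2 → 0.418 mol, NO2- → 0.187 mol.
pH = pKa + log(n_NO2-/n_HNO2) = 3.39 + log(0.187/0.418) = 3.39 + (-0.349)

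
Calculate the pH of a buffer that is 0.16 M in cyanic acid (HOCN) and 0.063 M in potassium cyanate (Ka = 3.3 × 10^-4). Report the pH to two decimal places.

pKa = −log(3.3 × 10^-4) = 3.481
Using pH = pKa + log([base]/[acid]) with [base]/[acid] = 0.063/0.16:
pH = 3.481 + (-0.405) = 3.08

pH = 3.08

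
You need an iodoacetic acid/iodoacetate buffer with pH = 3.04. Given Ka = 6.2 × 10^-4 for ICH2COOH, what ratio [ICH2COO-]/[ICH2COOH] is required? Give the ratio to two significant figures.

ratio = 0.68

pKa = -log(6.2 × 10^-4) = 3.208
pH = pKa + log(r) ⇒ log(r) = 3.04 − 3.208 = -0.168
r = [ICH2COO-]/[ICH2COOH] = 10^(-0.168) = 0.679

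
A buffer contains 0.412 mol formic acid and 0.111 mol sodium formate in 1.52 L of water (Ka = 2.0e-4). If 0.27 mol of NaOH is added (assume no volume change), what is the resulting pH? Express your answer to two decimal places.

pH = 4.13

After neutralization: n(HCOOH) = 0.142 mol, n(HCOO-) = 0.381 mol.
pKa = −log(2.0 × 10^-4) = 3.699
Henderson–Hasselbalch with mole ratio 0.381/0.142: pH = 3.699 + (+0.429)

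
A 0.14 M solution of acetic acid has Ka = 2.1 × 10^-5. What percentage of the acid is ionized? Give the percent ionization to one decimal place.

CH3COOH ⇌ CH3COO- + H+; let x = [H+] at equilibrium.
x ≈ √(Ka·C₀) = √(2.1 × 10^-5 × 0.14) = 1.71 × 10^-3 M
Fraction ionized = 1.71 × 10^-3 / 0.14 = 0.0122 → 1.2%

1.2%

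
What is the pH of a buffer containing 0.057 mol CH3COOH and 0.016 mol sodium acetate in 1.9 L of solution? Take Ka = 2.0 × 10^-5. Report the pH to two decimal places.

pH = 4.15

pKa = −log(2.0 × 10^-5) = 4.699
Henderson–Hasselbalch: pH = pKa + log([CH3COO-]/[CH3COOH]) = 4.699 + log(0.016/0.057)
pH = 4.699 + (-0.552) = 4.15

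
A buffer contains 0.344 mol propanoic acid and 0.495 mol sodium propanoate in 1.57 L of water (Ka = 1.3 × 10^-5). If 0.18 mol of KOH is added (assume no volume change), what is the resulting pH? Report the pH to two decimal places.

pH = 5.50

After neutralization: n(CH3CH2COOH) = 0.164 mol, n(CH3CH2COO-) = 0.675 mol.
pKa = −log(1.3 × 10^-5) = 4.886
Henderson–Hasselbalch with mole ratio 0.675/0.164: pH = 4.886 + (+0.614)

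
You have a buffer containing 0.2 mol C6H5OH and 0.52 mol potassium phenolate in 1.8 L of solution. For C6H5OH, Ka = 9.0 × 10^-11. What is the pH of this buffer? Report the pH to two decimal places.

pKa = −log(9.0 × 10^-11) = 10.046
pH = pKa + log([A⁻]/[HA]) = 10.046 + log(0.52/0.2)
pH = 10.046 + (+0.415) = 10.46

pH = 10.46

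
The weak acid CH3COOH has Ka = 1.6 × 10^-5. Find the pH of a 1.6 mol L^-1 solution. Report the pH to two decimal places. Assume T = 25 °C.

CH3COOH ⇌ CH3COO- + H+
Ka = [H+]²/(1.6 − [H+]) = 1.6 × 10^-5
Neglecting [H+] in the denominator: [H+] = √(1.6 × 10^-5 × 1.6) = 5.06 × 10^-3 M
([H+]/C₀ = 0.32% < 5%, so the approximation holds.)
pH = −log[H+] = −log(5.06 × 10^-3) = 2.30

pH = 2.30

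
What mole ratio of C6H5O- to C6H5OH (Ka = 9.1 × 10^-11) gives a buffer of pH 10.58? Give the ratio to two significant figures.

pKa = -log(9.1 × 10^-11) = 10.041
pH = pKa + log(r) ⇒ log(r) = 10.58 − 10.041 = +0.539
r = [C6H5O-]/[C6H5OH] = 10^(+0.539) = 3.46

ratio = 3.5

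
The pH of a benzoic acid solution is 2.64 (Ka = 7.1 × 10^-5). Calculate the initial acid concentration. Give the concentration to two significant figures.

C₀ = 7.6 × 10^-2 M

[H+] = 10^(-2.64) = 2.29 × 10^-3 M = x
Ka = x²/(C₀ − x) ⇒ C₀ = x + x²/Ka
C₀ = 2.29 × 10^-3 + (2.29 × 10^-3)²/(7.1 × 10^-5) = 7.62 × 10^-2 M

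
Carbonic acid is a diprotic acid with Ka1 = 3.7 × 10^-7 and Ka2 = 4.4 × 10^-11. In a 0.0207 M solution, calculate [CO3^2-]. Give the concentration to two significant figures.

4.4 × 10^-11 M

First ionization gives [H+] ≈ [HCO3-] = 8.75 × 10^-5 M.
Second step: Ka2 = [H+][CO3^2-]/[HCO3-] ≈ [CO3^2-] (since [H+] ≈ [HCO3-]).
So [CO3^2-] ≈ Ka2.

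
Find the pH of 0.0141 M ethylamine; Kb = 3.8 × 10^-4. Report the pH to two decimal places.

C2H5NH2 + H2O ⇌ C2H5NH3+ + OH-
Let x = [OH-] at equilibrium. Kb = x²/(0.0141 − x).
x is not negligible relative to C₀; solve x² + 0.00038·x − 5.36e-06 = 0.
x = (−Kb + √(Kb² + 4·Kb·C₀))/2 = 2.13 × 10^-3 M
pOH = −log(2.13 × 10^-3) = 2.67; pH = 14.00 − 2.67 = 11.33

pH = 11.33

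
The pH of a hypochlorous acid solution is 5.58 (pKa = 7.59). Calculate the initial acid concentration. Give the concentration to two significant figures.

C₀ = 2.7 × 10^-4 M

[H+] = 10^(-5.58) = 2.63 × 10^-6 M = x
Ka = 10^(−7.59) = 2.57 × 10^-8
Ka = x²/(C₀ − x) ⇒ C₀ = x + x²/Ka
C₀ = 2.63 × 10^-6 + (2.63 × 10^-6)²/(2.57 × 10^-8) = 2.72 × 10^-4 M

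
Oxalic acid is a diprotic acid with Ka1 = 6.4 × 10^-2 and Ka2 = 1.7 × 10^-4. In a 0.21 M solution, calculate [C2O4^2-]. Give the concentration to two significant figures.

First ionization gives [H+] ≈ [HC2O4-] = 8.83 × 10^-2 M.
Second step: Ka2 = [H+][C2O4^2-]/[HC2O4-] ≈ [C2O4^2-] (since [H+] ≈ [HC2O4-]).
So [C2O4^2-] ≈ Ka2.

1.7 × 10^-4 M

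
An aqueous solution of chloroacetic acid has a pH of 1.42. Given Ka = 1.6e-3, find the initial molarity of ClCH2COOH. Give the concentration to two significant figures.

[H+] = 10^(-1.42) = 3.80 × 10^-2 M = x
Ka = x²/(C₀ − x) ⇒ C₀ = x + x²/Ka
C₀ = 3.80 × 10^-2 + (3.80 × 10^-2)²/(1.6 × 10^-3) = 9.40 × 10^-1 M

C₀ = 9.4 × 10^-1 M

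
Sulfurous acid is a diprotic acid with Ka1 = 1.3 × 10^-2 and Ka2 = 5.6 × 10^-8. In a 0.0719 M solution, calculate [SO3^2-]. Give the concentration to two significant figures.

5.6 × 10^-8 M

First ionization gives [H+] ≈ [HSO3-] = 2.48 × 10^-2 M.
Second step: Ka2 = [H+][SO3^2-]/[HSO3-] ≈ [SO3^2-] (since [H+] ≈ [HSO3-]).
So [SO3^2-] ≈ Ka2.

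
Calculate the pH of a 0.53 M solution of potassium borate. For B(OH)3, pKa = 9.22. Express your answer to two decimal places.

pH = 11.47

B(OH)4- is the conjugate base of the weak acid B(OH)3.
Ka = 10^(−9.22) = 6.03 × 10^-10
Kb = Kw/Ka = 1.0×10^-14 / 6.03 × 10^-10 = 1.66 × 10^-5
Kb = [OH-]²/(0.53 − [OH-]) = 1.66 × 10^-5
Assume [OH-] ≪ 0.53: [OH-] ≈ √(1.66 × 10^-5 × 0.53) = 2.97 × 10^-3 M
([OH-]/C₀ = 0.56% < 5%, so the approximation holds.)
pOH = 2.53, so pH = 14.00 − pOH = 11.47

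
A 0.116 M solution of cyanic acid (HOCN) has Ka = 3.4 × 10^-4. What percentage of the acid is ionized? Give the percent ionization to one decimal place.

HOCN ⇌ OCN- + H+; let x = [H+] at equilibrium.
Ka = x²/(C₀ − x); solving the quadratic gives x = 6.11 × 10^-3 M.
Fraction ionized = 6.11 × 10^-3 / 0.116 = 0.0527 → 5.3%

5.3%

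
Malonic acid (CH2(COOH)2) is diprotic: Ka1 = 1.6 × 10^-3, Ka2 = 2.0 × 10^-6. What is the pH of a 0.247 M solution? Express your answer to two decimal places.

pH = 1.72

Since Ka1 ≫ Ka2, the first ionization dominates [H+].
Ka1 = x²/(0.247 − x) = 1.6 × 10^-3
Solving the quadratic: x = (−Ka1 + √(Ka1² + 4·Ka1·C₀))/2 = 1.91 × 10^-2 M
pH = −log(1.91 × 10^-2) = 1.72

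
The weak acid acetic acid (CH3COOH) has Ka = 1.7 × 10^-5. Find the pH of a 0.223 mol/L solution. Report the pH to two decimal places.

CH3COOH ⇌ CH3COO- + H+
Let x = [H+] at equilibrium. Ka = x²/(0.223 − x).
Assume x ≪ 0.223: x ≈ √(1.7 × 10^-5 × 0.223) = 1.95 × 10^-3 M
Check: 0.87% ionized — well under 5%, approximation valid.
pH = −log[H+] = −log(1.95 × 10^-3) = 2.71

pH = 2.71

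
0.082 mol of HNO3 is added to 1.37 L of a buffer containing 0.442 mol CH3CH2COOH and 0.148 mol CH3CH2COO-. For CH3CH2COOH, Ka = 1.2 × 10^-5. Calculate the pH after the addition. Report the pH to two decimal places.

After neutralization: n(CH3CH2COOH) = 0.524 mol, n(CH3CH2COO-) = 0.066 mol.
pKa = −log(1.2 × 10^-5) = 4.921
Henderson–Hasselbalch with mole ratio 0.066/0.524: pH = 4.921 + (-0.900)

pH = 4.02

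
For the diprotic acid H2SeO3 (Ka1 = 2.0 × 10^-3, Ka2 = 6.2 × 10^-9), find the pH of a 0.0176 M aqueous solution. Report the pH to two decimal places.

Since Ka1 ≫ Ka2, the first ionization dominates [H+].
Ka1 = x²/(0.0176 − x) = 2.0 × 10^-3
Solving the quadratic: x = (−Ka1 + √(Ka1² + 4·Ka1·C₀))/2 = 5.02 × 10^-3 M
pH = −log(5.02 × 10^-3) = 2.30

pH = 2.30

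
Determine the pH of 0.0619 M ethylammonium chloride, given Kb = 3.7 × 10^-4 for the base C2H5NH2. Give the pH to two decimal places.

pH = 5.89

C2H5NH3+ is the conjugate acid of the weak base C2H5NH2.
Ka = Kw/Kb = 1.0×10^-14 / 3.7 × 10^-4 = 2.70 × 10^-11
Ka = [H+]²/(0.0619 − [H+]) = 2.70 × 10^-11
Since Ka ≪ C₀, [H+] ≈ √(Ka·C₀) = 1.29 × 10^-6 M.
Check: 0.0021% ionized — well under 5%, approximation valid.
pH = −log[H+] = −log(1.29 × 10^-6) = 5.89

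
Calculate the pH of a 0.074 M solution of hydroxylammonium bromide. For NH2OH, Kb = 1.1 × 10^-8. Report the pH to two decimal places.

pH = 3.59

NH3OH+ is the conjugate acid of the weak base NH2OH.
Ka = Kw/Kb = 1.0×10^-14 / 1.1 × 10^-8 = 9.09 × 10^-7
From the ICE table, Ka = x²/(0.074 − x) = 9.09 × 10^-7.
Assume x ≪ 0.074: x ≈ √(9.09 × 10^-7 × 0.074) = 2.59 × 10^-4 M
pH = −log[H+] = −log(2.59 × 10^-4) = 3.59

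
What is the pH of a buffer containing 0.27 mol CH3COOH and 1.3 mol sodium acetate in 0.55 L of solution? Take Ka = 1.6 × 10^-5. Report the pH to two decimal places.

pH = 5.48

pKa = −log(1.6 × 10^-5) = 4.796
Henderson–Hasselbalch: pH = pKa + log([CH3COO-]/[CH3COOH]) = 4.796 + log(1.3/0.27)
pH = 4.796 + (+0.683) = 5.48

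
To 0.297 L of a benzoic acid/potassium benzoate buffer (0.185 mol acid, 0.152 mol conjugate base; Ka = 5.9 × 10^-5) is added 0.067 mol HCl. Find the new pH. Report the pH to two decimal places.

pH = 3.76

Added H+ converts C6H5COO- to C6H5COOH: C6H5COOH → 0.252 mol, C6H5COO- → 0.085 mol.
pKa = −log(5.9 × 10^-5) = 4.229
Henderson–Hasselbalch with mole ratio 0.085/0.252: pH = 4.229 + (-0.472)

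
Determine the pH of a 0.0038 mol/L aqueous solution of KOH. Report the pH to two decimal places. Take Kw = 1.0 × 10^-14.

pH = 11.58

KOH is a strong base; [OH-] = 0.0038 M.
pOH = -log(0.0038) = 2.42
pH = 14.00 - 2.42 = 11.58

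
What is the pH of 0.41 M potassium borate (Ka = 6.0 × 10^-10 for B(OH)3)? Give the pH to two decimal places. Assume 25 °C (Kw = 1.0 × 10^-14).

pH = 11.42

B(OH)4- is the conjugate base of the weak acid B(OH)3.
Kb = Kw/Ka = 1.0×10^-14 / 6.0 × 10^-10 = 1.67 × 10^-5
From the ICE table, Kb = x²/(0.41 − x) = 1.67 × 10^-5.
Neglecting x in the denominator: x = √(1.67 × 10^-5 × 0.41) = 2.62 × 10^-3 M
(x/C₀ = 0.64% < 5%, so the approximation holds.)
pOH = −log(2.62 × 10^-3) = 2.58; pH = 14.00 − 2.58 = 11.42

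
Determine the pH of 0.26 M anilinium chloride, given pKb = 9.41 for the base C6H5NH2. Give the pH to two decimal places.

C6H5NH3+ is the conjugate acid of the weak base C6H5NH2.
Kb = 10^(−9.41) = 3.89 × 10^-10
Ka = Kw/Kb = 1.0×10^-14 / 3.89 × 10^-10 = 2.57 × 10^-5
Ka = [H+]²/(0.26 − [H+]) = 2.57 × 10^-5
Assume [H+] ≪ 0.26: [H+] ≈ √(2.57 × 10^-5 × 0.26) = 2.58 × 10^-3 M
([H+]/C₀ = 0.99% < 5%, so the approximation holds.)
pH = −log[H+] = −log(2.58 × 10^-3) = 2.59

pH = 2.59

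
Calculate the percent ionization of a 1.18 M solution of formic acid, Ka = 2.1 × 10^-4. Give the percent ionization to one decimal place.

HCOOH ⇌ HCOO- + H+; let x = [H+] at equilibrium.
x ≈ √(Ka·C₀) = √(2.1 × 10^-4 × 1.18) = 1.57 × 10^-2 M
% ionization = x/C₀ × 100% = 1.57 × 10^-2/1.18 × 100% = 1.3%

1.3%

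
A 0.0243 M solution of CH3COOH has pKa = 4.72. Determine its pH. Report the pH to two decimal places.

CH3COOH ⇌ CH3COO- + H+
Ka = 10^(−4.72) = 1.91 × 10^-5
From the ICE table, Ka = [H+]²/(0.0243 − [H+]) = 1.91 × 10^-5.
Assume [H+] ≪ 0.0243: [H+] ≈ √(1.91 × 10^-5 × 0.0243) = 6.81 × 10^-4 M
([H+]/C₀ = 2.8% < 5%, so the approximation holds.)
pH = −log[H+] = −log(6.81 × 10^-4) = 3.17

pH = 3.17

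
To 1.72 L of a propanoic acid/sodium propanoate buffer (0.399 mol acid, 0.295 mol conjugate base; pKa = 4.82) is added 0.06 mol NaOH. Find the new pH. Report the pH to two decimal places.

pH = 4.84

After neutralization: n(CH3CH2COOH) = 0.339 mol, n(CH3CH2COO-) = 0.355 mol.
pH = pKa + log([A⁻]/[HA]) = 4.82 + log(0.355/0.339) = 4.82 +0.020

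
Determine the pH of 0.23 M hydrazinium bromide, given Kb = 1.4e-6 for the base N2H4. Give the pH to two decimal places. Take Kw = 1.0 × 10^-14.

pH = 4.39

N2H5+ is the conjugate acid of the weak base N2H4.
Ka = Kw/Kb = 1.0×10^-14 / 1.4 × 10^-6 = 7.14 × 10^-9
Ka = x²/(0.23 − x) = 7.14 × 10^-9
Neglecting x in the denominator: x = √(7.14 × 10^-9 × 0.23) = 4.05 × 10^-5 M
Check: 0.018% ionized — well under 5%, approximation valid.
pH = −log(4.05 × 10^-5) = 4.39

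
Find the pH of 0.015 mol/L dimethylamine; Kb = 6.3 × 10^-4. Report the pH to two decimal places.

(CH3)2NH + H2O ⇌ (CH3)2NH2+ + OH-
Let x = [OH-] at equilibrium. Kb = x²/(0.015 − x).
The 5% rule fails; solving x² + Kb·x − Kb·C₀ = 0 exactly:
x = (−Kb + √(Kb² + 4·Kb·C₀))/2 = 2.78 × 10^-3 M
pOH = −log(2.78 × 10^-3) = 2.56; pH = 14.00 − 2.56 = 11.44

pH = 11.44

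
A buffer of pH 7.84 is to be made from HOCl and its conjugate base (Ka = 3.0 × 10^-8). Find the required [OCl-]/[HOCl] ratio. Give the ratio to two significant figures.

ratio = 2.1

pKa = -log(3.0 × 10^-8) = 7.523
pH = pKa + log(r) ⇒ log(r) = 7.84 − 7.523 = +0.317
r = [OCl-]/[HOCl] = 10^(+0.317) = 2.07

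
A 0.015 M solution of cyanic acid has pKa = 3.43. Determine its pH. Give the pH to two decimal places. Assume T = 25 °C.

pH = 2.66

HOCN ⇌ OCN- + H+
Ka = 10^(−3.43) = 3.72 × 10^-4
From the ICE table, Ka = [H+]²/(0.015 − [H+]) = 3.72 × 10^-4.
The 5% rule fails; solving [H+]² + Ka·[H+] − Ka·C₀ = 0 exactly:
[H+] = [−0.000372 + √(0.000372² + 2.23e-05)]/2 = 2.18 × 10^-3 M
pH = −log(2.18 × 10^-3) = 2.66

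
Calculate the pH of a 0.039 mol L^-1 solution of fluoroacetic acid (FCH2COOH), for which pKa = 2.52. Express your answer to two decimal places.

pH = 2.02

FCH2COOH ⇌ FCH2COO- + H+
Ka = 10^(−2.52) = 3.02 × 10^-3
From the ICE table, Ka = [H+]²/(0.039 − [H+]) = 3.02 × 10^-3.
[H+] is not negligible relative to C₀; solve [H+]² + 0.00302·[H+] − 0.000118 = 0.
[H+] = [−0.00302 + √(0.00302² + 0.000471)]/2 = 9.45 × 10^-3 M
pH = −log(9.45 × 10^-3) = 2.02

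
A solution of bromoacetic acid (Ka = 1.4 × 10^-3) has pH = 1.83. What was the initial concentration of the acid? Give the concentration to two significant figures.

[H+] = 10^(-1.83) = 1.48 × 10^-2 M = x
Ka = x²/(C₀ − x) ⇒ C₀ = x + x²/Ka
C₀ = 1.48 × 10^-2 + (1.48 × 10^-2)²/(1.4 × 10^-3) = 1.71 × 10^-1 M

C₀ = 1.7 × 10^-1 M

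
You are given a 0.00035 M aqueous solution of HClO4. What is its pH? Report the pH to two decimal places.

pH = 3.46

HClO4 is a strong acid and dissociates completely, so [H+] = 0.00035 M.
pH = -log(0.00035) = 3.46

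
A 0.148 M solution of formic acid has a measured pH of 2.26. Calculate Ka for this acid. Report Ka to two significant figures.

Ka = 2.1 × 10^-4

[H+] = 10^(-2.26) = 5.50 × 10^-3 M
At equilibrium [HA] = 0.148 − 5.50 × 10^-3 = 1.42 × 10^-1 M
Ka = [H+][A-]/[HA] = (5.50 × 10^-3)² / 1.42 × 10^-1 = 2.1 × 10^-4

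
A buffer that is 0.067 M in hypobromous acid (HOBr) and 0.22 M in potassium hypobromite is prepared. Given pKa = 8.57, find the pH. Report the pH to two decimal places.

pH = 9.09

pH = pKa + log([A⁻]/[HA]) = 8.57 + log(0.22/0.067)
pH = 8.57 + (+0.516) = 9.09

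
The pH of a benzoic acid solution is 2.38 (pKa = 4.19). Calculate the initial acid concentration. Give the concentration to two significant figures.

[H+] = 10^(-2.38) = 4.17 × 10^-3 M = x
Ka = 10^(−4.19) = 6.46 × 10^-5
Ka = x²/(C₀ − x) ⇒ C₀ = x + x²/Ka
C₀ = 4.17 × 10^-3 + (4.17 × 10^-3)²/(6.46 × 10^-5) = 2.73 × 10^-1 M

C₀ = 2.7 × 10^-1 M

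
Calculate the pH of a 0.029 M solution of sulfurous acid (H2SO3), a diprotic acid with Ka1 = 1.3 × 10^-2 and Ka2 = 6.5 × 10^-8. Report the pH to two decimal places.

Ka1 ≫ Ka2, so treat the first dissociation as the only significant source of H+.
Ka1 = x²/(0.029 − x) = 1.3 × 10^-2
Solving the quadratic: x = (−Ka1 + √(Ka1² + 4·Ka1·C₀))/2 = 1.40 × 10^-2 M
pH = −log(1.40 × 10^-2) = 1.85

pH = 1.85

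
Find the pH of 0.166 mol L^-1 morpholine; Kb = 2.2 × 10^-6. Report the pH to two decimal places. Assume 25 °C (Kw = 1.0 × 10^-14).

C4H8ONH + H2O ⇌ C4H8ONH2+ + OH-
Let x = [OH-] at equilibrium. Kb = x²/(0.166 − x).
Neglecting x in the denominator: x = √(2.2 × 10^-6 × 0.166) = 6.04 × 10^-4 M
(x/C₀ = 0.36% < 5%, so the approximation holds.)
pOH = −log(6.04 × 10^-4) = 3.22; pH = 14.00 − 3.22 = 10.78

pH = 10.78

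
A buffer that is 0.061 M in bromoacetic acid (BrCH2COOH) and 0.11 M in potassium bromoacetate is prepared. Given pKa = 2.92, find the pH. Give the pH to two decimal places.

pH = pKa + log([A⁻]/[HA]) = 2.92 + log(0.11/0.061)
pH = 2.92 + (+0.256) = 3.18

pH = 3.18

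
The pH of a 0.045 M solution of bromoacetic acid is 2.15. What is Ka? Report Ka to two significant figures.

[H+] = 10^(-2.15) = 7.08 × 10^-3 M
At equilibrium [HA] = 0.045 − 7.08 × 10^-3 = 3.79 × 10^-2 M
Ka = [H+][A-]/[HA] = (7.08 × 10^-3)² / 3.79 × 10^-2 = 1.3 × 10^-3

Ka = 1.3 × 10^-3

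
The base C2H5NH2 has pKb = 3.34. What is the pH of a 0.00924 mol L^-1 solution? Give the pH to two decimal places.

C2H5NH2 + H2O ⇌ C2H5NH3+ + OH-
Kb = 10^(−3.34) = 4.57 × 10^-4
Kb = [OH-]²/(0.00924 − [OH-]) = 4.57 × 10^-4
The 5% rule fails; solving [OH-]² + Kb·[OH-] − Kb·C₀ = 0 exactly:
[OH-] = [−0.000457 + √(0.000457² + 1.69e-05)]/2 = 1.84 × 10^-3 M
pOH = 2.74, so pH = 14.00 − pOH = 11.26

pH = 11.26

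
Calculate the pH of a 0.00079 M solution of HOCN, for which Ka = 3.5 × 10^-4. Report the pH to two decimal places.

pH = 3.42

HOCN ⇌ OCN- + H+
Ka = x²/(0.00079 − x) = 3.5 × 10^-4
The 5% rule fails; solving x² + Ka·x − Ka·C₀ = 0 exactly:
x = [−0.00035 + √(0.00035² + 1.11e-06)]/2 = 3.79 × 10^-4 M
pH = −log[H+] = −log(3.79 × 10^-4) = 3.42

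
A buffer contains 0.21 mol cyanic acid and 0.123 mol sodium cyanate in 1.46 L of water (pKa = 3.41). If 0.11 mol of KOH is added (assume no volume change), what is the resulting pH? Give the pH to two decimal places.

After neutralization: n(HOCN) = 0.1 mol, n(OCN-) = 0.233 mol.
Henderson–Hasselbalch with mole ratio 0.233/0.1: pH = 3.41 + (+0.367)

pH = 3.78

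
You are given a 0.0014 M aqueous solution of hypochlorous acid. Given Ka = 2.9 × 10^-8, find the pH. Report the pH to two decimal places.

pH = 5.20

HOCl ⇌ OCl- + H+
From the ICE table, Ka = x²/(0.0014 − x) = 2.9 × 10^-8.
Assume x ≪ 0.0014: x ≈ √(2.9 × 10^-8 × 0.0014) = 6.37 × 10^-6 M
(x/C₀ = 0.46% < 5%, so the approximation holds.)
pH = −log[H+] = −log(6.37 × 10^-6) = 5.20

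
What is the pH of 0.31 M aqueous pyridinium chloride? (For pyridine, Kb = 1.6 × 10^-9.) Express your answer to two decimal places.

C5H5NH+ is the conjugate acid of the weak base C5H5N.
Ka = Kw/Kb = 1.0×10^-14 / 1.6 × 10^-9 = 6.25 × 10^-6
Let x = [H+] at equilibrium. Ka = x²/(0.31 − x).
Neglecting x in the denominator: x = √(6.25 × 10^-6 × 0.31) = 1.39 × 10^-3 M
pH = −log(1.39 × 10^-3) = 2.86

pH = 2.86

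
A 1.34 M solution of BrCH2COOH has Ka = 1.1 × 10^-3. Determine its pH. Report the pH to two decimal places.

BrCH2COOH ⇌ BrCH2COO- + H+
Ka = [H+]²/(1.34 − [H+]) = 1.1 × 10^-3
Assume [H+] ≪ 1.34: [H+] ≈ √(1.1 × 10^-3 × 1.34) = 3.84 × 10^-2 M
pH = −log(3.84 × 10^-2) = 1.42

pH = 1.42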